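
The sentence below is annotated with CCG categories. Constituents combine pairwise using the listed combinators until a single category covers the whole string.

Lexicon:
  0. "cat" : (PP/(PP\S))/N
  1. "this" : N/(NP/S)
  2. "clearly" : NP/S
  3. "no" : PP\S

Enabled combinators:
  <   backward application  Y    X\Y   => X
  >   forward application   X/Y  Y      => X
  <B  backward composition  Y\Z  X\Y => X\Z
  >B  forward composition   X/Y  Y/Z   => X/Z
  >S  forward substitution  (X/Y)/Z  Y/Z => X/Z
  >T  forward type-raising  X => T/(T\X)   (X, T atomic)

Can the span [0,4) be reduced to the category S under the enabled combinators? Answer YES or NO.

NO

(PP/(PP\S))/N N/(NP/S) NP/S PP\S
CKY chart[0,4] = {N/(N\PP), NP/(NP\PP), PP, PP/(PP\PP), S/(S\PP)}; S ∉ chart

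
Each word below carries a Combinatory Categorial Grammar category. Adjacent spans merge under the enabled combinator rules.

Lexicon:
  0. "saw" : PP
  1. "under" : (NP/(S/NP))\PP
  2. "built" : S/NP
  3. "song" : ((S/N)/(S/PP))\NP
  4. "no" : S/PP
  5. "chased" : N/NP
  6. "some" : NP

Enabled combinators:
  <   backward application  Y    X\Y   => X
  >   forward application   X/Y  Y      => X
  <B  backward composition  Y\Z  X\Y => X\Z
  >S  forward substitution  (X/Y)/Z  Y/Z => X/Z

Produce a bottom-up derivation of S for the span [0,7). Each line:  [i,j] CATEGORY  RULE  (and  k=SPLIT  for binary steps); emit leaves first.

[0,7] S   >
  [0,5] S/N   >
    [0,4] (S/N)/(S/PP)   <
      [0,3] NP   >
        [0,2] NP/(S/NP)   <
          [0,1] "saw" : PP
          [1,2] "under" : (NP/(S/NP))\PP
        [2,3] "built" : S/NP
      [3,4] "song" : ((S/N)/(S/PP))\NP
    [4,5] "no" : S/PP
  [5,7] N   >
    [5,6] "chased" : N/NP
    [6,7] "some" : NP

[0,1] PP  lex  "saw"
[1,2] (NP/(S/NP))\PP  lex  "under"
[0,2] NP/(S/NP)  <  k=1
[2,3] S/NP  lex  "built"
[0,3] NP  >  k=2
[3,4] ((S/N)/(S/PP))\NP  lex  "song"
[0,4] (S/N)/(S/PP)  <  k=3
[4,5] S/PP  lex  "no"
[0,5] S/N  >  k=4
[5,6] N/NP  lex  "chased"
[6,7] NP  lex  "some"
[5,7] N  >  k=6
[0,7] S  >  k=5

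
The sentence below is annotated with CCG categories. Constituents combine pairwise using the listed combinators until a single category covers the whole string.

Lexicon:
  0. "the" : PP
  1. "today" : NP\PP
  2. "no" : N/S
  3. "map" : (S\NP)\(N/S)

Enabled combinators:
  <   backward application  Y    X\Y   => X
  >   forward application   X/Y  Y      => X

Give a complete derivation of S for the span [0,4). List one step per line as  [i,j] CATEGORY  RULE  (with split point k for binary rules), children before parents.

[0,1] PP  lex  "the"
[1,2] NP\PP  lex  "today"
[0,2] NP  <  k=1
[2,3] N/S  lex  "no"
[3,4] (S\NP)\(N/S)  lex  "map"
[2,4] S\NP  <  k=3
[0,4] S  <  k=2

[0,4] S   <
  [0,2] NP   <
    [0,1] "the" : PP
    [1,2] "today" : NP\PP
  [2,4] S\NP   <
    [2,3] "no" : N/S
    [3,4] "map" : (S\NP)\(N/S)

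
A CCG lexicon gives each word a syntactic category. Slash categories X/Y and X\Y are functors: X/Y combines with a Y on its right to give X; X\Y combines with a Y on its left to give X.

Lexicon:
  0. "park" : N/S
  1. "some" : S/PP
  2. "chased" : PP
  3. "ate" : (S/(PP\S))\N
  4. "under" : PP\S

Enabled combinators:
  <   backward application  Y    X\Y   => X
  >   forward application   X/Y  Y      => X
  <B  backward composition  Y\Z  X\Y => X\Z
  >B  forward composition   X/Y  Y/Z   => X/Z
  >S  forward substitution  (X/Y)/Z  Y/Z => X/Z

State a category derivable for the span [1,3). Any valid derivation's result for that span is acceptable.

[0,5] S   >
  [0,4] S/(PP\S)   <
    [0,3] N   >
      [0,1] "park" : N/S
      [1,3] S   >
        [1,2] "some" : S/PP
        [2,3] "chased" : PP
    [3,4] "ate" : (S/(PP\S))\N
  [4,5] "under" : PP\S

S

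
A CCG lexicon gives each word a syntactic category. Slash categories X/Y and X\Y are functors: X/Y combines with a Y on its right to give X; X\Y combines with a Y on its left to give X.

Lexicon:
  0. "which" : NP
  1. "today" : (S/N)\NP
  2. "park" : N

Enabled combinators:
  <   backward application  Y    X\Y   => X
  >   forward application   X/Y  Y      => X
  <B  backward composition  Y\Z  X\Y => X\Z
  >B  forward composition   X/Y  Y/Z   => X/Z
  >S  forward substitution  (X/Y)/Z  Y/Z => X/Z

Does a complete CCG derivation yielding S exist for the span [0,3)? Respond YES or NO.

[0,3] S   >
  [0,2] S/N   <
    [0,1] "which" : NP
    [1,2] "today" : (S/N)\NP
  [2,3] "park" : N

YES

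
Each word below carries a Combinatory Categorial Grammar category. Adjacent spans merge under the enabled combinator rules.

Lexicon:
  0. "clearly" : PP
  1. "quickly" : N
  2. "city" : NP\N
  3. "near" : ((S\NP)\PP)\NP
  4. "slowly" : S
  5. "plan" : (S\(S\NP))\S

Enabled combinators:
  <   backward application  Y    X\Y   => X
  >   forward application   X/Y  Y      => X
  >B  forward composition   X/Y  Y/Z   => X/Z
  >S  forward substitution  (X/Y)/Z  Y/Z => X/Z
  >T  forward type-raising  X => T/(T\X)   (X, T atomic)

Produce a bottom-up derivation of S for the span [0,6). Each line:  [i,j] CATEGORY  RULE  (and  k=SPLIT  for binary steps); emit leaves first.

[0,6] S   <
  [0,4] S\NP   <
    [0,1] "clearly" : PP
    [1,4] (S\NP)\PP   <
      [1,3] NP   <
        [1,2] "quickly" : N
        [2,3] "city" : NP\N
      [3,4] "near" : ((S\NP)\PP)\NP
  [4,6] S\(S\NP)   <
    [4,5] "slowly" : S
    [5,6] "plan" : (S\(S\NP))\S

[0,1] PP  lex  "clearly"
[1,2] N  lex  "quickly"
[2,3] NP\N  lex  "city"
[1,3] NP  <  k=2
[3,4] ((S\NP)\PP)\NP  lex  "near"
[1,4] (S\NP)\PP  <  k=3
[0,4] S\NP  <  k=1
[4,5] S  lex  "slowly"
[5,6] (S\(S\NP))\S  lex  "plan"
[4,6] S\(S\NP)  <  k=5
[0,6] S  <  k=4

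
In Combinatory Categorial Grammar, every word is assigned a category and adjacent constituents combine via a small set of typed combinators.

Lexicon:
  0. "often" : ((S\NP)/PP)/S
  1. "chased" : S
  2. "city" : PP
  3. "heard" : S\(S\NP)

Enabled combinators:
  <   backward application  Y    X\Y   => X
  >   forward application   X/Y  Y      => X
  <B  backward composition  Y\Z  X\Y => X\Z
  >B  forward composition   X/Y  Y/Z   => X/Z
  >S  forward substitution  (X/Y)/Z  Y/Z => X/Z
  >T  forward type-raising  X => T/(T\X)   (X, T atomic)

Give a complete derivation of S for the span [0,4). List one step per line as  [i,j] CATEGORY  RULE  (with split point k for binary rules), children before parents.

[0,1] ((S\NP)/PP)/S  lex  "often"
[1,2] S  lex  "chased"
[0,2] (S\NP)/PP  >  k=1
[2,3] PP  lex  "city"
[0,3] S\NP  >  k=2
[3,4] S\(S\NP)  lex  "heard"
[0,4] S  <  k=3

[0,4] S   <
  [0,3] S\NP   >
    [0,2] (S\NP)/PP   >
      [0,1] "often" : ((S\NP)/PP)/S
      [1,2] "chased" : S
    [2,3] "city" : PP
  [3,4] "heard" : S\(S\NP)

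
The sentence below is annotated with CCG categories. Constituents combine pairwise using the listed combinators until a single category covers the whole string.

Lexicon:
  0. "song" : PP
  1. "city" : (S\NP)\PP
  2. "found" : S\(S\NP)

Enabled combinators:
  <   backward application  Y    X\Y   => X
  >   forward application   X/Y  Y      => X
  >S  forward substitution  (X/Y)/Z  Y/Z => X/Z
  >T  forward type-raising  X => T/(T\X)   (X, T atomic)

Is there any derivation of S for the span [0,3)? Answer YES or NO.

[0,3] S   <
  [0,2] S\NP   <
    [0,1] "song" : PP
    [1,2] "city" : (S\NP)\PP
  [2,3] "found" : S\(S\NP)

YES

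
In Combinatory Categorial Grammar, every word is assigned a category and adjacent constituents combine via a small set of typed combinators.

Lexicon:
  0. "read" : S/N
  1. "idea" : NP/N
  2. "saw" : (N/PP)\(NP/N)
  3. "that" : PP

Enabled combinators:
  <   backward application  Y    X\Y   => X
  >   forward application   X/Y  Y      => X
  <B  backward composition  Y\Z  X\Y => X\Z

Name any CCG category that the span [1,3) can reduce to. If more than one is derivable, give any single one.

N/PP

[0,4] S   >
  [0,1] "read" : S/N
  [1,4] N   >
    [1,3] N/PP   <
      [1,2] "idea" : NP/N
      [2,3] "saw" : (N/PP)\(NP/N)
    [3,4] "that" : PP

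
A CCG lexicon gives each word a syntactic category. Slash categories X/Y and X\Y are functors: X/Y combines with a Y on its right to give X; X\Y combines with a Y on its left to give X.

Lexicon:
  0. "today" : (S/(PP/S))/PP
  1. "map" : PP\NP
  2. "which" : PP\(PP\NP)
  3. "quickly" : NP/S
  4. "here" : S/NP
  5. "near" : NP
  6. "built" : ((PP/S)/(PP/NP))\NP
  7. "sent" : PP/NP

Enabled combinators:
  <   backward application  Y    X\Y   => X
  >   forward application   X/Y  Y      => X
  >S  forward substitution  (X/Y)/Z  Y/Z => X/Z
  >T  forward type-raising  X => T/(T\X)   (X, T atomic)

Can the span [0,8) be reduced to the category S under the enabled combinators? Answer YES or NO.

YES

[0,8] S   >
  [0,3] S/(PP/S)   >
    [0,1] "today" : (S/(PP/S))/PP
    [1,3] PP   <
      [1,2] "map" : PP\NP
      [2,3] "which" : PP\(PP\NP)
  [3,8] PP/S   >
    [3,7] (PP/S)/(PP/NP)   <
      [3,6] NP   >
        [3,4] "quickly" : NP/S
        [4,6] S   >
          [4,5] "here" : S/NP
          [5,6] "near" : NP
      [6,7] "built" : ((PP/S)/(PP/NP))\NP
    [7,8] "sent" : PP/NP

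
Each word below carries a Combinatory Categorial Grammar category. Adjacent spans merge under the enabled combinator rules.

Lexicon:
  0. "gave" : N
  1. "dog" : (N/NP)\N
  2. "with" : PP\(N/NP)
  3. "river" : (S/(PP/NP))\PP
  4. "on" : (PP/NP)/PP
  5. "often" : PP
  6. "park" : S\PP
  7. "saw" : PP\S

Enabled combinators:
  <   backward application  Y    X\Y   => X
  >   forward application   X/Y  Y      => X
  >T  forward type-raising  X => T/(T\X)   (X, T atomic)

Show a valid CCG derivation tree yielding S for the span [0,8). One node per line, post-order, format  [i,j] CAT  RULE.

[0,1] N  lex  "gave"
[1,2] (N/NP)\N  lex  "dog"
[0,2] N/NP  <  k=1
[2,3] PP\(N/NP)  lex  "with"
[0,3] PP  <  k=2
[3,4] (S/(PP/NP))\PP  lex  "river"
[0,4] S/(PP/NP)  <  k=3
[4,5] (PP/NP)/PP  lex  "on"
[5,6] PP  lex  "often"
[5,6] S/(S\PP)  >T
[6,7] S\PP  lex  "park"
[5,7] S  >  k=6
[7,8] PP\S  lex  "saw"
[5,8] PP  <  k=7
[4,8] PP/NP  >  k=5
[0,8] S  >  k=4

[0,8] S   >
  [0,4] S/(PP/NP)   <
    [0,3] PP   <
      [0,2] N/NP   <
        [0,1] "gave" : N
        [1,2] "dog" : (N/NP)\N
      [2,3] "with" : PP\(N/NP)
    [3,4] "river" : (S/(PP/NP))\PP
  [4,8] PP/NP   >
    [4,5] "on" : (PP/NP)/PP
    [5,8] PP   <
      [5,7] S   >
        [5,6] S/(S\PP)   >T
          [5,6] "often" : PP
        [6,7] "park" : S\PP
      [7,8] "saw" : PP\S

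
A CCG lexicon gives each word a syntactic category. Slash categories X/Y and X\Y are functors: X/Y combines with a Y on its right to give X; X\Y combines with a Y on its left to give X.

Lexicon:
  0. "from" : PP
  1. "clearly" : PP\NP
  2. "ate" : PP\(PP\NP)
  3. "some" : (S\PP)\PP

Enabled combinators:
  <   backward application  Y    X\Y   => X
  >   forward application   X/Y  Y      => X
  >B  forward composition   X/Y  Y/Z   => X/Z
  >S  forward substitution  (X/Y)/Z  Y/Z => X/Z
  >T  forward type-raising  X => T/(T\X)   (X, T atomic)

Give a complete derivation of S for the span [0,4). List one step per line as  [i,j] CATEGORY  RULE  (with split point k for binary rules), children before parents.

[0,4] S   <
  [0,1] "from" : PP
  [1,4] S\PP   <
    [1,3] PP   <
      [1,2] "clearly" : PP\NP
      [2,3] "ate" : PP\(PP\NP)
    [3,4] "some" : (S\PP)\PP

[0,1] PP  lex  "from"
[1,2] PP\NP  lex  "clearly"
[2,3] PP\(PP\NP)  lex  "ate"
[1,3] PP  <  k=2
[3,4] (S\PP)\PP  lex  "some"
[1,4] S\PP  <  k=3
[0,4] S  <  k=1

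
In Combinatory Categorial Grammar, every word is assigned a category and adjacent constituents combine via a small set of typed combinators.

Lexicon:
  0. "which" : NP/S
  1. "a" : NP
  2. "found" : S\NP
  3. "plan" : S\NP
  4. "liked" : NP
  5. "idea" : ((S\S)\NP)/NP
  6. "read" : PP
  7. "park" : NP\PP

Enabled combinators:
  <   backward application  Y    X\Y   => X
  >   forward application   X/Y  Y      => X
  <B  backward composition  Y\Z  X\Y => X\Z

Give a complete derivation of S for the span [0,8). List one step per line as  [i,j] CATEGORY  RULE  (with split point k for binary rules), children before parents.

[0,8] S   <
  [0,3] NP   >
    [0,1] "which" : NP/S
    [1,3] S   <
      [1,2] "a" : NP
      [2,3] "found" : S\NP
  [3,8] S\NP   <B
    [3,4] "plan" : S\NP
    [4,8] S\S   <
      [4,5] "liked" : NP
      [5,8] (S\S)\NP   >
        [5,6] "idea" : ((S\S)\NP)/NP
        [6,8] NP   <
          [6,7] "read" : PP
          [7,8] "park" : NP\PP

[0,1] NP/S  lex  "which"
[1,2] NP  lex  "a"
[2,3] S\NP  lex  "found"
[1,3] S  <  k=2
[0,3] NP  >  k=1
[3,4] S\NP  lex  "plan"
[4,5] NP  lex  "liked"
[5,6] ((S\S)\NP)/NP  lex  "idea"
[6,7] PP  lex  "read"
[7,8] NP\PP  lex  "park"
[6,8] NP  <  k=7
[5,8] (S\S)\NP  >  k=6
[4,8] S\S  <  k=5
[3,8] S\NP  <B  k=4
[0,8] S  <  k=3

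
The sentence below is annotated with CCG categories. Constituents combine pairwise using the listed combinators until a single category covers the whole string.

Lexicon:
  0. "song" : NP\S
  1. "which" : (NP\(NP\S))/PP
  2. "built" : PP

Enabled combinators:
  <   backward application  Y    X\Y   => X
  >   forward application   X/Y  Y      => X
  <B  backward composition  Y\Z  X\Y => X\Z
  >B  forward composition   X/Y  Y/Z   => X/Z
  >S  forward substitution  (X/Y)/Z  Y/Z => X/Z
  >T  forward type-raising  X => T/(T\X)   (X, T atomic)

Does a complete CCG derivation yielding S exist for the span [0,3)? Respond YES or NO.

NO

NP\S (NP\(NP\S))/PP PP
CKY chart[0,3] = {N/(N\NP), NP, NP/(NP\NP), PP/(PP\NP), S/(S\NP)}; S ∉ chart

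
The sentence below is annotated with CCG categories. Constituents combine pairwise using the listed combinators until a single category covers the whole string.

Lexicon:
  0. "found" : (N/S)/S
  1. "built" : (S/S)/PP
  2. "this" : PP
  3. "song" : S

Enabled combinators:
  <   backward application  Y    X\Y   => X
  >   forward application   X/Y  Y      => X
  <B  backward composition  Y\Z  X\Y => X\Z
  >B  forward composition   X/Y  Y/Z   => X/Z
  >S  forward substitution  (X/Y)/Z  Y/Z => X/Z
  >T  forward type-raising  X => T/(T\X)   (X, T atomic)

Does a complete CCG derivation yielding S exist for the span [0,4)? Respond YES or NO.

(N/S)/S (S/S)/PP PP S
CKY chart[0,4] = {(N/S)/(S\S), N, N/(N\N), N/(S\S), N/S, NP/(NP\N), PP/(PP\N), S/(S\N)}; S ∉ chart

NO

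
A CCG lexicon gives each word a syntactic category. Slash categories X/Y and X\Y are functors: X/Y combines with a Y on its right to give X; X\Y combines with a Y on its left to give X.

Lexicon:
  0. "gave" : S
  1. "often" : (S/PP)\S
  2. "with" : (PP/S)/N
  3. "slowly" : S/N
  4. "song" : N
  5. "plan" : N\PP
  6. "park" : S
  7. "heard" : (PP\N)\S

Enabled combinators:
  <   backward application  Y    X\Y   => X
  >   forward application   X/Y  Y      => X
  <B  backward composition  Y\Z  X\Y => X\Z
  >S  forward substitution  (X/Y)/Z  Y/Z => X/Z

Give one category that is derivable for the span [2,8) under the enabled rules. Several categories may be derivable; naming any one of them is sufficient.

PP

[0,8] S   >
  [0,2] S/PP   <
    [0,1] "gave" : S
    [1,2] "often" : (S/PP)\S
  [2,8] PP   <
    [2,6] N   <
      [2,5] PP   >
        [2,4] PP/N   >S
          [2,3] "with" : (PP/S)/N
          [3,4] "slowly" : S/N
        [4,5] "song" : N
      [5,6] "plan" : N\PP
    [6,8] PP\N   <
      [6,7] "park" : S
      [7,8] "heard" : (PP\N)\S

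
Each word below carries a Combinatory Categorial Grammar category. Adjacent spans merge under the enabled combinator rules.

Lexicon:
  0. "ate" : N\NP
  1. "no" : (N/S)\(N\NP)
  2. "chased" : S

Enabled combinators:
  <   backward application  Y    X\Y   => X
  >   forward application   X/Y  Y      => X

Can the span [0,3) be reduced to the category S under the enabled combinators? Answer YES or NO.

N\NP (N/S)\(N\NP) S
CKY chart[0,3] = {N}; S ∉ chart

NO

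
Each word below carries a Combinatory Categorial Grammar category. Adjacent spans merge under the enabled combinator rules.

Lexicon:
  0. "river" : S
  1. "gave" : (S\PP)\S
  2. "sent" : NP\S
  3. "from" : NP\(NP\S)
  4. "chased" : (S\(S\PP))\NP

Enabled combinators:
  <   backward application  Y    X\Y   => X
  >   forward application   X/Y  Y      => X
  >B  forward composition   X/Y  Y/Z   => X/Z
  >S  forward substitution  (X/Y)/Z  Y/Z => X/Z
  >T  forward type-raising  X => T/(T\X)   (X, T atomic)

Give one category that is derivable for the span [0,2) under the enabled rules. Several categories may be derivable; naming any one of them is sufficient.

[0,5] S   <
  [0,2] S\PP   <
    [0,1] "river" : S
    [1,2] "gave" : (S\PP)\S
  [2,5] S\(S\PP)   <
    [2,4] NP   <
      [2,3] "sent" : NP\S
      [3,4] "from" : NP\(NP\S)
    [4,5] "chased" : (S\(S\PP))\NP

S\PP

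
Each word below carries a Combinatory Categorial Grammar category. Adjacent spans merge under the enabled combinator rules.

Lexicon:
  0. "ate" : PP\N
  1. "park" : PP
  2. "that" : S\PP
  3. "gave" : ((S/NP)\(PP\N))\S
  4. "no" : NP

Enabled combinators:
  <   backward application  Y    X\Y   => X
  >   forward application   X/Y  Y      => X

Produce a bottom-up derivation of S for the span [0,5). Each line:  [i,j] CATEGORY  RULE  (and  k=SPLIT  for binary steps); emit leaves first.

[0,1] PP\N  lex  "ate"
[1,2] PP  lex  "park"
[2,3] S\PP  lex  "that"
[1,3] S  <  k=2
[3,4] ((S/NP)\(PP\N))\S  lex  "gave"
[1,4] (S/NP)\(PP\N)  <  k=3
[0,4] S/NP  <  k=1
[4,5] NP  lex  "no"
[0,5] S  >  k=4

[0,5] S   >
  [0,4] S/NP   <
    [0,1] "ate" : PP\N
    [1,4] (S/NP)\(PP\N)   <
      [1,3] S   <
        [1,2] "park" : PP
        [2,3] "that" : S\PP
      [3,4] "gave" : ((S/NP)\(PP\N))\S
  [4,5] "no" : NP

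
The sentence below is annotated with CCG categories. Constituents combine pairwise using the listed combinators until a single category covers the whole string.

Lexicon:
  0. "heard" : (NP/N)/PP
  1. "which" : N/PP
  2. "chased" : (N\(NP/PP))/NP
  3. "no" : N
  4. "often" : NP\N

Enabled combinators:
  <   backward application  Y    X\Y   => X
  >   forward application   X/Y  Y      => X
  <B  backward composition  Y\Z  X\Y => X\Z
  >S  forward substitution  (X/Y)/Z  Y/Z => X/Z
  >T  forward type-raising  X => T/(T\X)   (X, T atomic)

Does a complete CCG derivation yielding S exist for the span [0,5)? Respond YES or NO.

(NP/N)/PP N/PP (N\(NP/PP))/NP N NP\N
CKY chart[0,5] = {N, N/(N\N), NP/(NP\N), PP/(PP\N), S/(S\N)}; S ∉ chart

NO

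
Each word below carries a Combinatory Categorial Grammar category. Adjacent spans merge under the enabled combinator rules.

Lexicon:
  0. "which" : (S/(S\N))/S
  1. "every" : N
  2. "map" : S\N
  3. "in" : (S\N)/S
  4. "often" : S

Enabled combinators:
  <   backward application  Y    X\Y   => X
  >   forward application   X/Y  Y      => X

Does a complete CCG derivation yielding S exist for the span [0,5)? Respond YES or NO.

[0,5] S   >
  [0,3] S/(S\N)   >
    [0,1] "which" : (S/(S\N))/S
    [1,3] S   <
      [1,2] "every" : N
      [2,3] "map" : S\N
  [3,5] S\N   >
    [3,4] "in" : (S\N)/S
    [4,5] "often" : S

YES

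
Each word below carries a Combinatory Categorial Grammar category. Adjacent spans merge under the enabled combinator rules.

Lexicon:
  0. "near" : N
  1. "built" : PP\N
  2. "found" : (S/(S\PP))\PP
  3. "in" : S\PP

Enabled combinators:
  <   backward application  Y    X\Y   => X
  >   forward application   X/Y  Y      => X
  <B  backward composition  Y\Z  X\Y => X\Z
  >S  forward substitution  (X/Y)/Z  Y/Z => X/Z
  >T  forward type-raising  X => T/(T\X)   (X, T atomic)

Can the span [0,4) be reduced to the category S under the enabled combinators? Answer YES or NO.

YES

[0,4] S   >
  [0,3] S/(S\PP)   <
    [0,2] PP   <
      [0,1] "near" : N
      [1,2] "built" : PP\N
    [2,3] "found" : (S/(S\PP))\PP
  [3,4] "in" : S\PP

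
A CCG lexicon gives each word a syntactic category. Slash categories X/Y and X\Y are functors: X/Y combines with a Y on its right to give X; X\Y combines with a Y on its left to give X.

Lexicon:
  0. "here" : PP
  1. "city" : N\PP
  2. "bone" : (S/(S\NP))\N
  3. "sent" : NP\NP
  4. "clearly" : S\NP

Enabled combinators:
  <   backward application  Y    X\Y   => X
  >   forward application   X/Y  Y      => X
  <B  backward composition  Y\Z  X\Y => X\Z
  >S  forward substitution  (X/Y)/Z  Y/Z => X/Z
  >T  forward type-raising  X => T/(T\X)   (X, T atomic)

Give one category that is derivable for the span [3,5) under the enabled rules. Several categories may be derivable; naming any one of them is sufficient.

[0,5] S   >
  [0,3] S/(S\NP)   <
    [0,2] N   <
      [0,1] "here" : PP
      [1,2] "city" : N\PP
    [2,3] "bone" : (S/(S\NP))\N
  [3,5] S\NP   <B
    [3,4] "sent" : NP\NP
    [4,5] "clearly" : S\NP

S\NP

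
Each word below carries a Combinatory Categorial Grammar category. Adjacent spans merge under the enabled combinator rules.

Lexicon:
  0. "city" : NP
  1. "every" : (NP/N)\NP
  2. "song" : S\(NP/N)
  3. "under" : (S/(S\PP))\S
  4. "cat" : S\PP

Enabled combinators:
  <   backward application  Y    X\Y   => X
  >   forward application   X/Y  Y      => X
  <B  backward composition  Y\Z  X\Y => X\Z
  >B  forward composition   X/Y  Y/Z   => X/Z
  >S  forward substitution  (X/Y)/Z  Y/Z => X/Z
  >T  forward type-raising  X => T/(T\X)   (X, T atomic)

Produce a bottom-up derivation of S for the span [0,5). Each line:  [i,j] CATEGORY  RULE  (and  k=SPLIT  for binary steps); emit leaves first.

[0,5] S   >
  [0,4] S/(S\PP)   <
    [0,3] S   <
      [0,2] NP/N   <
        [0,1] "city" : NP
        [1,2] "every" : (NP/N)\NP
      [2,3] "song" : S\(NP/N)
    [3,4] "under" : (S/(S\PP))\S
  [4,5] "cat" : S\PP

[0,1] NP  lex  "city"
[1,2] (NP/N)\NP  lex  "every"
[0,2] NP/N  <  k=1
[2,3] S\(NP/N)  lex  "song"
[0,3] S  <  k=2
[3,4] (S/(S\PP))\S  lex  "under"
[0,4] S/(S\PP)  <  k=3
[4,5] S\PP  lex  "cat"
[0,5] S  >  k=4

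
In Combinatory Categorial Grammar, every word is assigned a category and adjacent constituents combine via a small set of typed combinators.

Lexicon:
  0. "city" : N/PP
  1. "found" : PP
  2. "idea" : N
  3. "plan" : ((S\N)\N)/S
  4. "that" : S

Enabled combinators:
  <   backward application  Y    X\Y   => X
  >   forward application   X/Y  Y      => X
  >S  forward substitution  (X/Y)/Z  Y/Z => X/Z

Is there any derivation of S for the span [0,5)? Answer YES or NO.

YES

[0,5] S   <
  [0,2] N   >
    [0,1] "city" : N/PP
    [1,2] "found" : PP
  [2,5] S\N   <
    [2,3] "idea" : N
    [3,5] (S\N)\N   >
      [3,4] "plan" : ((S\N)\N)/S
      [4,5] "that" : S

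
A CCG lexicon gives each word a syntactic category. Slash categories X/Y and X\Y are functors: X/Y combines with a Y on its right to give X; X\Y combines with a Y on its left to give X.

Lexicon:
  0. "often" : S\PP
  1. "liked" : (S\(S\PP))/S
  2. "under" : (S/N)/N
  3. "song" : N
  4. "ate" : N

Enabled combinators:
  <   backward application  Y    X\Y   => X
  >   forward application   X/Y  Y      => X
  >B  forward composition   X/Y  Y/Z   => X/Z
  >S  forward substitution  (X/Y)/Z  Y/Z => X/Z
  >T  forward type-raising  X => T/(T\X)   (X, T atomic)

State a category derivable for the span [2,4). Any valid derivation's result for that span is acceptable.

[0,5] S   <
  [0,1] "often" : S\PP
  [1,5] S\(S\PP)   >
    [1,2] "liked" : (S\(S\PP))/S
    [2,5] S   >
      [2,4] S/N   >
        [2,3] "under" : (S/N)/N
        [3,4] "song" : N
      [4,5] "ate" : N

S/N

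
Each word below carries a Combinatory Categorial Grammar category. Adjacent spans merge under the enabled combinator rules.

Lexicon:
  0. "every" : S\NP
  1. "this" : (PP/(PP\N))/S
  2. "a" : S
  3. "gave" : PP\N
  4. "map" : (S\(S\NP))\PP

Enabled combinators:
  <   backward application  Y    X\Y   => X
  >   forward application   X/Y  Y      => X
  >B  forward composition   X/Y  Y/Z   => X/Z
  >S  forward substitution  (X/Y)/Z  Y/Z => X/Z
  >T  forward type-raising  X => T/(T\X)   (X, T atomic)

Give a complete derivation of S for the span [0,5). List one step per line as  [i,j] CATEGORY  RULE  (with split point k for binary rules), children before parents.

[0,5] S   <
  [0,1] "every" : S\NP
  [1,5] S\(S\NP)   <
    [1,4] PP   >
      [1,3] PP/(PP\N)   >
        [1,2] "this" : (PP/(PP\N))/S
        [2,3] "a" : S
      [3,4] "gave" : PP\N
    [4,5] "map" : (S\(S\NP))\PP

[0,1] S\NP  lex  "every"
[1,2] (PP/(PP\N))/S  lex  "this"
[2,3] S  lex  "a"
[1,3] PP/(PP\N)  >  k=2
[3,4] PP\N  lex  "gave"
[1,4] PP  >  k=3
[4,5] (S\(S\NP))\PP  lex  "map"
[1,5] S\(S\NP)  <  k=4
[0,5] S  <  k=1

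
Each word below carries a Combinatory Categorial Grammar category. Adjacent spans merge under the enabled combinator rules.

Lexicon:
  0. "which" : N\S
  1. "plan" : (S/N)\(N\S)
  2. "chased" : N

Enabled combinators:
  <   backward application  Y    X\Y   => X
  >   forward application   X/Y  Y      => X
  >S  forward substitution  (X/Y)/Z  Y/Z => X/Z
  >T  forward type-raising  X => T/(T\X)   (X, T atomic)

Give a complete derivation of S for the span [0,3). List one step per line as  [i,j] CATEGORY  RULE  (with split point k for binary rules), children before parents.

[0,3] S   >
  [0,2] S/N   <
    [0,1] "which" : N\S
    [1,2] "plan" : (S/N)\(N\S)
  [2,3] "chased" : N

[0,1] N\S  lex  "which"
[1,2] (S/N)\(N\S)  lex  "plan"
[0,2] S/N  <  k=1
[2,3] N  lex  "chased"
[0,3] S  >  k=2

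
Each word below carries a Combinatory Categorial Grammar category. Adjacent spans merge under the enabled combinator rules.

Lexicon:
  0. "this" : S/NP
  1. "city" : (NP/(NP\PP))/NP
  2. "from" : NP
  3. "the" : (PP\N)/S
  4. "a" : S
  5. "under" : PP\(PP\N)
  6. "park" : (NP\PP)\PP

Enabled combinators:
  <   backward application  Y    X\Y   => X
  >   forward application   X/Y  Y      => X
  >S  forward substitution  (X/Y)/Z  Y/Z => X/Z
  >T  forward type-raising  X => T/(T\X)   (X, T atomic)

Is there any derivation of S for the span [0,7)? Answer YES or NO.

[0,7] S   >
  [0,1] "this" : S/NP
  [1,7] NP   >
    [1,3] NP/(NP\PP)   >
      [1,2] "city" : (NP/(NP\PP))/NP
      [2,3] "from" : NP
    [3,7] NP\PP   <
      [3,6] PP   <
        [3,5] PP\N   >
          [3,4] "the" : (PP\N)/S
          [4,5] "a" : S
        [5,6] "under" : PP\(PP\N)
      [6,7] "park" : (NP\PP)\PP

YES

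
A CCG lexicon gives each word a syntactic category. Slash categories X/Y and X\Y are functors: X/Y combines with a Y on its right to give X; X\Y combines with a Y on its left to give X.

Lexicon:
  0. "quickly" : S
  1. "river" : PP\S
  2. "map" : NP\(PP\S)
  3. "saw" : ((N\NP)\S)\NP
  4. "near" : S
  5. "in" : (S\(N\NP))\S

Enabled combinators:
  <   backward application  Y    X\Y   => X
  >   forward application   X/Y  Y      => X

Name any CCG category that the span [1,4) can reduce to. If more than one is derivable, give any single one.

(N\NP)\S

[0,6] S   <
  [0,4] N\NP   <
    [0,1] "quickly" : S
    [1,4] (N\NP)\S   <
      [1,3] NP   <
        [1,2] "river" : PP\S
        [2,3] "map" : NP\(PP\S)
      [3,4] "saw" : ((N\NP)\S)\NP
  [4,6] S\(N\NP)   <
    [4,5] "near" : S
    [5,6] "in" : (S\(N\NP))\S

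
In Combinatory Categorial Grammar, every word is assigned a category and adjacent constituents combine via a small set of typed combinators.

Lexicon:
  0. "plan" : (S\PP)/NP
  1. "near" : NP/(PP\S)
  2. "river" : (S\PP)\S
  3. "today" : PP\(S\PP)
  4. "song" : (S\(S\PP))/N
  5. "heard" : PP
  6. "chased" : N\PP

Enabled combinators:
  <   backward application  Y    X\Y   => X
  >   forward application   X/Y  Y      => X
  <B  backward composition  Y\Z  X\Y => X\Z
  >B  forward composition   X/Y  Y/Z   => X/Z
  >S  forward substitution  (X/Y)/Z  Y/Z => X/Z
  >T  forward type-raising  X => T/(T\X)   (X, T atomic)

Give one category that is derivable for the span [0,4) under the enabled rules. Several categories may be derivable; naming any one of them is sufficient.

S\PP

[0,7] S   <
  [0,4] S\PP   >
    [0,1] "plan" : (S\PP)/NP
    [1,4] NP   >
      [1,2] "near" : NP/(PP\S)
      [2,4] PP\S   <B
        [2,3] "river" : (S\PP)\S
        [3,4] "today" : PP\(S\PP)
  [4,7] S\(S\PP)   >
    [4,5] "song" : (S\(S\PP))/N
    [5,7] N   <
      [5,6] "heard" : PP
      [6,7] "chased" : N\PP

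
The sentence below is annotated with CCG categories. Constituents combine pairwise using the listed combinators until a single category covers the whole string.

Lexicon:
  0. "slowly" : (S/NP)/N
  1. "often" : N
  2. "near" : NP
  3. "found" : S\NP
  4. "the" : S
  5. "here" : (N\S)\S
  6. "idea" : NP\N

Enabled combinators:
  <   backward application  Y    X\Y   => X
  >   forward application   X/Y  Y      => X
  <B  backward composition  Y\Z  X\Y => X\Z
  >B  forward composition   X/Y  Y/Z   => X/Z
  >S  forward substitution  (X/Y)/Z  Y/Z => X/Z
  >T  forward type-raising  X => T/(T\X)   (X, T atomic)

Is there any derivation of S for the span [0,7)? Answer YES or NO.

YES

[0,7] S   >
  [0,2] S/NP   >
    [0,1] "slowly" : (S/NP)/N
    [1,2] "often" : N
  [2,7] NP   <
    [2,6] N   <
      [2,3] "near" : NP
      [3,6] N\NP   <B
        [3,4] "found" : S\NP
        [4,6] N\S   <
          [4,5] "the" : S
          [5,6] "here" : (N\S)\S
    [6,7] "idea" : NP\N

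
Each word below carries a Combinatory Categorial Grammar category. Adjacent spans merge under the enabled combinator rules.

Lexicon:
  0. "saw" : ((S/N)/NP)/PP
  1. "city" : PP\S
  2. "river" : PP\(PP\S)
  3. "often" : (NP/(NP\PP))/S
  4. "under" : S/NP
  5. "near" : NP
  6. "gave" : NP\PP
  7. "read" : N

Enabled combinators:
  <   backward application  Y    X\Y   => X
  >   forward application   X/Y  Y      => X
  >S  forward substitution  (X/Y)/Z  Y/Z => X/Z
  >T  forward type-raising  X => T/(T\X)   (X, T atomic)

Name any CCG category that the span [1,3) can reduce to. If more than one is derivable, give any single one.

[0,8] S   >
  [0,7] S/N   >
    [0,3] (S/N)/NP   >
      [0,1] "saw" : ((S/N)/NP)/PP
      [1,3] PP   <
        [1,2] "city" : PP\S
        [2,3] "river" : PP\(PP\S)
    [3,7] NP   >
      [3,6] NP/(NP\PP)   >
        [3,4] "often" : (NP/(NP\PP))/S
        [4,6] S   >
          [4,5] "under" : S/NP
          [5,6] "near" : NP
      [6,7] "gave" : NP\PP
  [7,8] "read" : N

PP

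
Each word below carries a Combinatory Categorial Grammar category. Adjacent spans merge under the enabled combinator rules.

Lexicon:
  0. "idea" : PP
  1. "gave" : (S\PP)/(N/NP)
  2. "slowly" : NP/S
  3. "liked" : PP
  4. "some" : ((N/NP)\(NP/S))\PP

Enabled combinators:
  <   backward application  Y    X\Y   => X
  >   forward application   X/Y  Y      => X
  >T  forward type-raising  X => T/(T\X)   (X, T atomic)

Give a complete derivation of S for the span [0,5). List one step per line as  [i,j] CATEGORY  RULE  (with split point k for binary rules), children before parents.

[0,1] PP  lex  "idea"
[0,1] S/(S\PP)  >T
[1,2] (S\PP)/(N/NP)  lex  "gave"
[2,3] NP/S  lex  "slowly"
[3,4] PP  lex  "liked"
[4,5] ((N/NP)\(NP/S))\PP  lex  "some"
[3,5] (N/NP)\(NP/S)  <  k=4
[2,5] N/NP  <  k=3
[1,5] S\PP  >  k=2
[0,5] S  >  k=1

[0,5] S   >
  [0,1] S/(S\PP)   >T
    [0,1] "idea" : PP
  [1,5] S\PP   >
    [1,2] "gave" : (S\PP)/(N/NP)
    [2,5] N/NP   <
      [2,3] "slowly" : NP/S
      [3,5] (N/NP)\(NP/S)   <
        [3,4] "liked" : PP
        [4,5] "some" : ((N/NP)\(NP/S))\PP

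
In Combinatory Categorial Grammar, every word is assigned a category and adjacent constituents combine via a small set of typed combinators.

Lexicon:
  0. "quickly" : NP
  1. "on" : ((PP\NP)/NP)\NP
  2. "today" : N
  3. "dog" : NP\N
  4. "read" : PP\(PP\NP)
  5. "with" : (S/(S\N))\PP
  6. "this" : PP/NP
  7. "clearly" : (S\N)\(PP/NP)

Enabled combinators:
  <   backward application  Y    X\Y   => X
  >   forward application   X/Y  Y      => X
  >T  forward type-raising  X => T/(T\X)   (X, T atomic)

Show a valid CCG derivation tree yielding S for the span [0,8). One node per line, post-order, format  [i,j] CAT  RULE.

[0,1] NP  lex  "quickly"
[1,2] ((PP\NP)/NP)\NP  lex  "on"
[0,2] (PP\NP)/NP  <  k=1
[2,3] N  lex  "today"
[3,4] NP\N  lex  "dog"
[2,4] NP  <  k=3
[0,4] PP\NP  >  k=2
[4,5] PP\(PP\NP)  lex  "read"
[0,5] PP  <  k=4
[5,6] (S/(S\N))\PP  lex  "with"
[0,6] S/(S\N)  <  k=5
[6,7] PP/NP  lex  "this"
[7,8] (S\N)\(PP/NP)  lex  "clearly"
[6,8] S\N  <  k=7
[0,8] S  >  k=6

[0,8] S   >
  [0,6] S/(S\N)   <
    [0,5] PP   <
      [0,4] PP\NP   >
        [0,2] (PP\NP)/NP   <
          [0,1] "quickly" : NP
          [1,2] "on" : ((PP\NP)/NP)\NP
        [2,4] NP   <
          [2,3] "today" : N
          [3,4] "dog" : NP\N
      [4,5] "read" : PP\(PP\NP)
    [5,6] "with" : (S/(S\N))\PP
  [6,8] S\N   <
    [6,7] "this" : PP/NP
    [7,8] "clearly" : (S\N)\(PP/NP)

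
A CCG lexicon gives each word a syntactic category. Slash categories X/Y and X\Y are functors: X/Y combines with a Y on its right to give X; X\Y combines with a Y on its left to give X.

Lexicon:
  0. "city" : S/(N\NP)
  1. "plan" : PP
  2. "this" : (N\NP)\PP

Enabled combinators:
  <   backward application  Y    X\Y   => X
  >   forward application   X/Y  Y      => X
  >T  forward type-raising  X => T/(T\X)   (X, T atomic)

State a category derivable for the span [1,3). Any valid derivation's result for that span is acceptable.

N\NP

[0,3] S   >
  [0,1] "city" : S/(N\NP)
  [1,3] N\NP   <
    [1,2] "plan" : PP
    [2,3] "this" : (N\NP)\PP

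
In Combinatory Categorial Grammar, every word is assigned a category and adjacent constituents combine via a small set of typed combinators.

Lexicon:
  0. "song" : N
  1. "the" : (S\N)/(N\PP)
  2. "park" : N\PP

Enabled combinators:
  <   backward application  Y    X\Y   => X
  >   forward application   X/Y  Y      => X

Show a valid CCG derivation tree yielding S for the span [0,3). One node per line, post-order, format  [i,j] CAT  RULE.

[0,1] N  lex  "song"
[1,2] (S\N)/(N\PP)  lex  "the"
[2,3] N\PP  lex  "park"
[1,3] S\N  >  k=2
[0,3] S  <  k=1

[0,3] S   <
  [0,1] "song" : N
  [1,3] S\N   >
    [1,2] "the" : (S\N)/(N\PP)
    [2,3] "park" : N\PP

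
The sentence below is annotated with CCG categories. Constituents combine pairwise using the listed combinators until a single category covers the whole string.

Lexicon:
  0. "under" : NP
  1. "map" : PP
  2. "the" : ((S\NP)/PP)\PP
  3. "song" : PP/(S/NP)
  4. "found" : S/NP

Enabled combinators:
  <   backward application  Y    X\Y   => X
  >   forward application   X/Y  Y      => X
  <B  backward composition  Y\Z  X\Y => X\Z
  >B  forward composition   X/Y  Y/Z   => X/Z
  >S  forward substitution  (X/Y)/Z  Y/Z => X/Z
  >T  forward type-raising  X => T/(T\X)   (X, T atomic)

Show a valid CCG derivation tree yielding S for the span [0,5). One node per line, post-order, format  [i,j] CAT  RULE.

[0,5] S   <
  [0,1] "under" : NP
  [1,5] S\NP   >
    [1,3] (S\NP)/PP   <
      [1,2] "map" : PP
      [2,3] "the" : ((S\NP)/PP)\PP
    [3,5] PP   >
      [3,4] "song" : PP/(S/NP)
      [4,5] "found" : S/NP

[0,1] NP  lex  "under"
[1,2] PP  lex  "map"
[2,3] ((S\NP)/PP)\PP  lex  "the"
[1,3] (S\NP)/PP  <  k=2
[3,4] PP/(S/NP)  lex  "song"
[4,5] S/NP  lex  "found"
[3,5] PP  >  k=4
[1,5] S\NP  >  k=3
[0,5] S  <  k=1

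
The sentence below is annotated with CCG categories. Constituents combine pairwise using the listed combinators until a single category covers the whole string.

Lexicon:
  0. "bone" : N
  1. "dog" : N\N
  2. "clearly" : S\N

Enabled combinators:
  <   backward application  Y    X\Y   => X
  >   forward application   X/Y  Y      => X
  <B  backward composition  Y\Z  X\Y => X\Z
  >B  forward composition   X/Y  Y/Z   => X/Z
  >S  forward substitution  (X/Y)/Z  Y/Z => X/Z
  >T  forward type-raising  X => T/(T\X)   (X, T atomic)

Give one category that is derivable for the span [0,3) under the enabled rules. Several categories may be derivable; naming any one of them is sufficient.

S

[0,3] S   >
  [0,1] S/(S\N)   >T
    [0,1] "bone" : N
  [1,3] S\N   <B
    [1,2] "dog" : N\N
    [2,3] "clearly" : S\N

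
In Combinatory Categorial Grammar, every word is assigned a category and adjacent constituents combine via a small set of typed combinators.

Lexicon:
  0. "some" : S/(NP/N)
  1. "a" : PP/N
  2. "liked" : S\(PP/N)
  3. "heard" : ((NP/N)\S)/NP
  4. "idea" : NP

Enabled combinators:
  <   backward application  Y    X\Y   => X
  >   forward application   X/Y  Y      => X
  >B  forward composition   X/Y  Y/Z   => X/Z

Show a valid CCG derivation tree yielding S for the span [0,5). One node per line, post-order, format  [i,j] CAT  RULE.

[0,5] S   >
  [0,1] "some" : S/(NP/N)
  [1,5] NP/N   <
    [1,3] S   <
      [1,2] "a" : PP/N
      [2,3] "liked" : S\(PP/N)
    [3,5] (NP/N)\S   >
      [3,4] "heard" : ((NP/N)\S)/NP
      [4,5] "idea" : NP

[0,1] S/(NP/N)  lex  "some"
[1,2] PP/N  lex  "a"
[2,3] S\(PP/N)  lex  "liked"
[1,3] S  <  k=2
[3,4] ((NP/N)\S)/NP  lex  "heard"
[4,5] NP  lex  "idea"
[3,5] (NP/N)\S  >  k=4
[1,5] NP/N  <  k=3
[0,5] S  >  k=1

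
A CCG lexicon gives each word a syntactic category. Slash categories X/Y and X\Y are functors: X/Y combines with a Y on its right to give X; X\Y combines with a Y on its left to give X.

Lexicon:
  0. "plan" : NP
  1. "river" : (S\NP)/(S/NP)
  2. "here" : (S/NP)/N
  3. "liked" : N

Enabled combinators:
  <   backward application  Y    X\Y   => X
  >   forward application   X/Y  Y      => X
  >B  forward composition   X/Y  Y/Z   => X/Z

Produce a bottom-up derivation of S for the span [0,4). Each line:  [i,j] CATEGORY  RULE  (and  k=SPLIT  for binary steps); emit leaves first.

[0,4] S   <
  [0,1] "plan" : NP
  [1,4] S\NP   >
    [1,2] "river" : (S\NP)/(S/NP)
    [2,4] S/NP   >
      [2,3] "here" : (S/NP)/N
      [3,4] "liked" : N

[0,1] NP  lex  "plan"
[1,2] (S\NP)/(S/NP)  lex  "river"
[2,3] (S/NP)/N  lex  "here"
[3,4] N  lex  "liked"
[2,4] S/NP  >  k=3
[1,4] S\NP  >  k=2
[0,4] S  <  k=1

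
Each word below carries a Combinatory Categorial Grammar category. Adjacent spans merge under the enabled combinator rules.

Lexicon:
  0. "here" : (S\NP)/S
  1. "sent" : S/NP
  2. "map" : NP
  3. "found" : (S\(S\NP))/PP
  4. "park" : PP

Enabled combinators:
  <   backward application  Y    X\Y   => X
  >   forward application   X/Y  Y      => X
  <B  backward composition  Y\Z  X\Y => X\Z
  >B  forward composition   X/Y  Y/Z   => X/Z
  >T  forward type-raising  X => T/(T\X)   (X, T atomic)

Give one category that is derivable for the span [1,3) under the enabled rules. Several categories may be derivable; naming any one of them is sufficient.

[0,5] S   <
  [0,3] S\NP   >
    [0,1] "here" : (S\NP)/S
    [1,3] S   >
      [1,2] "sent" : S/NP
      [2,3] "map" : NP
  [3,5] S\(S\NP)   >
    [3,4] "found" : (S\(S\NP))/PP
    [4,5] "park" : PP

S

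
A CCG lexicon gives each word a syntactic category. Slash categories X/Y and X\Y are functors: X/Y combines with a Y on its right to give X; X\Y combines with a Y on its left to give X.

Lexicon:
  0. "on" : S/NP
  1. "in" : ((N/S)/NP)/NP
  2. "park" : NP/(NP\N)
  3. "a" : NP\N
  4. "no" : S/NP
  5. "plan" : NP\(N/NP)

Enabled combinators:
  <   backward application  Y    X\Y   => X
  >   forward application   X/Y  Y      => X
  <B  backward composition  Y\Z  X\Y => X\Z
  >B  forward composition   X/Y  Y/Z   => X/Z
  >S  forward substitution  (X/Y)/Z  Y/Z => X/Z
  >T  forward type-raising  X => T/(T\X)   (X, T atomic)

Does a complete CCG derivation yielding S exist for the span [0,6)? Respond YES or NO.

[0,6] S   >
  [0,1] "on" : S/NP
  [1,6] NP   <
    [1,5] N/NP   >S
      [1,4] (N/S)/NP   >
        [1,2] "in" : ((N/S)/NP)/NP
        [2,4] NP   >
          [2,3] "park" : NP/(NP\N)
          [3,4] "a" : NP\N
      [4,5] "no" : S/NP
    [5,6] "plan" : NP\(N/NP)

YES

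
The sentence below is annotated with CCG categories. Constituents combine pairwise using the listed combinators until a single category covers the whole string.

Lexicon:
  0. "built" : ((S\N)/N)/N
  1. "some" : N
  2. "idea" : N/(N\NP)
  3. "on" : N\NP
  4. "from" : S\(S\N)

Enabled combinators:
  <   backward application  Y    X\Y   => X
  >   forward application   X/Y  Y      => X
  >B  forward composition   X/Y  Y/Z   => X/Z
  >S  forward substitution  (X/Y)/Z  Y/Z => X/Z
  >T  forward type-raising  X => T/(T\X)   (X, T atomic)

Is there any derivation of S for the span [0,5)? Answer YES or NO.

[0,5] S   <
  [0,4] S\N   >
    [0,2] (S\N)/N   >
      [0,1] "built" : ((S\N)/N)/N
      [1,2] "some" : N
    [2,4] N   >
      [2,3] "idea" : N/(N\NP)
      [3,4] "on" : N\NP
  [4,5] "from" : S\(S\N)

YES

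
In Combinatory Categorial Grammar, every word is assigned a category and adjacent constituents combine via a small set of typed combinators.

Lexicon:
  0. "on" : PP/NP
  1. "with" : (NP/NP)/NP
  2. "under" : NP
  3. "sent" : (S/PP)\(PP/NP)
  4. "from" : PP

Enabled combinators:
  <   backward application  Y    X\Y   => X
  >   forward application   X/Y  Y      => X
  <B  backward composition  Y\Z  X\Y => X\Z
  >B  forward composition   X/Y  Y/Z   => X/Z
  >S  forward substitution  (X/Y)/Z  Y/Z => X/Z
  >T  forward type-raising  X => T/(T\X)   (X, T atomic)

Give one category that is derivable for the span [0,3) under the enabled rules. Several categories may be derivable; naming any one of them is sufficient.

[0,5] S   >
  [0,4] S/PP   <
    [0,3] PP/NP   >B
      [0,1] "on" : PP/NP
      [1,3] NP/NP   >
        [1,2] "with" : (NP/NP)/NP
        [2,3] "under" : NP
    [3,4] "sent" : (S/PP)\(PP/NP)
  [4,5] "from" : PP

PP/NP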